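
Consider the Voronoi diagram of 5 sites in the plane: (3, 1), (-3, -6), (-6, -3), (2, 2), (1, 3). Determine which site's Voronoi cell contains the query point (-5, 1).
Nearest site = (-6, -3)

The Voronoi cell of site s contains exactly those query points closer to s than to any other site. Compute squared distances from q = (-5, 1) to each site:
  (-6 − -5)² + (-3 − 1)² = 17
  (1 − -5)² + (3 − 1)² = 40
  (2 − -5)² + (2 − 1)² = 50
  (-3 − -5)² + (-6 − 1)² = 53
  (3 − -5)² + (1 − 1)² = 64
Minimum is attained by (-6, -3), so q lies in its Voronoi cell.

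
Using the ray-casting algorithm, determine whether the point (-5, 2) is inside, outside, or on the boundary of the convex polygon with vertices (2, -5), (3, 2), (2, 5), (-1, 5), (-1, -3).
The point (-5, 2) lies strictly outside the polygon

Cast a horizontal ray to the right from the query point and count how many polygon edges it crosses (each edge strictly once or zero times, handled with the usual half-open convention). 
Parity of crossings → even ⇒ outside.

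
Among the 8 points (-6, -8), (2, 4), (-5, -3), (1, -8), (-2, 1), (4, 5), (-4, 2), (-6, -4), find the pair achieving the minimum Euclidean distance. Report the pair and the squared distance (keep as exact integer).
Pair = ((-5, -3), (-6, -4)); squared distance = 2

Compute all C(8, 2) = 28 pairwise squared distances (x_i − x_j)² + (y_i − y_j)². The minimum is 2, attained by the pair ((-5, -3), (-6, -4)).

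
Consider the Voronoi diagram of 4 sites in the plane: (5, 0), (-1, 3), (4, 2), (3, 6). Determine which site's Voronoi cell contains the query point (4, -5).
Nearest site = (5, 0)

The Voronoi cell of site s contains exactly those query points closer to s than to any other site. Compute squared distances from q = (4, -5) to each site:
  (5 − 4)² + (0 − -5)² = 26
  (4 − 4)² + (2 − -5)² = 49
  (-1 − 4)² + (3 − -5)² = 89
  (3 − 4)² + (6 − -5)² = 122
Minimum is attained by (5, 0), so q lies in its Voronoi cell.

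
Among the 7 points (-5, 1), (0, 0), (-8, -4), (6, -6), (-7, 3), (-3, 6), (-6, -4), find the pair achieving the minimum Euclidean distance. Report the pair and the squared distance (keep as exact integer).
Pair = ((-8, -4), (-6, -4)); squared distance = 4

Compute all C(7, 2) = 21 pairwise squared distances (x_i − x_j)² + (y_i − y_j)². The minimum is 4, attained by the pair ((-8, -4), (-6, -4)).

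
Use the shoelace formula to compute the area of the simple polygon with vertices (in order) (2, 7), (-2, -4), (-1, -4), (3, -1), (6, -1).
Area = 35

Shoelace formula: Area = (1/2) |Σ_i (x_i · y_{i+1} − x_{i+1} · y_i)| (indices mod n). Compute each cross term:
  (2)(-4) − (-2)(7) = 6
  (-2)(-4) − (-1)(-4) = 4
  (-1)(-1) − (3)(-4) = 13
  (3)(-1) − (6)(-1) = 3
  (6)(7) − (2)(-1) = 44
Sum = 70, so (signed) Area = 70/2 = 35, |Area| = 35.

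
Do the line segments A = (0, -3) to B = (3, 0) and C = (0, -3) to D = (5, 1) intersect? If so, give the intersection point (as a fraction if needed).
Yes; intersection at (0, -3) (t = 0 on AB, s = 0 on CD)

Parametrize AB as A + t(B − A) = (0 + 3 t, -3 + 3 t) and CD as C + s(D − C) = (0 + 5 s, -3 + 4 s). Solve the linear system for (t, s). Determinant = 3 ≠ 0, so a unique intersection of the containing lines exists. Solution: t = 0, s = 0 — both in [0, 1], so the segments cross. Intersection point: (0, -3).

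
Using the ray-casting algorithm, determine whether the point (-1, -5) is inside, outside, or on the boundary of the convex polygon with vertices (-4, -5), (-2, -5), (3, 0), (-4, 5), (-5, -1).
The point (-1, -5) lies strictly outside the polygon

Cast a horizontal ray to the right from the query point and count how many polygon edges it crosses (each edge strictly once or zero times, handled with the usual half-open convention). 
Parity of crossings → even ⇒ outside.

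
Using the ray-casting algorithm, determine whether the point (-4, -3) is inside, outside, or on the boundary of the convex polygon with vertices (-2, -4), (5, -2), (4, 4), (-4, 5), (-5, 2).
The point (-4, -3) lies strictly outside the polygon

Cast a horizontal ray to the right from the query point and count how many polygon edges it crosses (each edge strictly once or zero times, handled with the usual half-open convention). 
Parity of crossings → even ⇒ outside.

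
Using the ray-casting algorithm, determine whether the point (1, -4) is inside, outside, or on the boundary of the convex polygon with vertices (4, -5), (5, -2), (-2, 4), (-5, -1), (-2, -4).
The point (1, -4) lies strictly inside the polygon

Cast a horizontal ray to the right from the query point and count how many polygon edges it crosses (each edge strictly once or zero times, handled with the usual half-open convention). 
Parity of crossings → odd ⇒ inside.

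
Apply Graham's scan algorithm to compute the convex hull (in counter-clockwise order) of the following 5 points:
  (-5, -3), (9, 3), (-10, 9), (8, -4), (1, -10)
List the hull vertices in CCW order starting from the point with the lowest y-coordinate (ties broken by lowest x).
Hull (CCW) = [(1, -10), (8, -4), (9, 3), (-10, 9), (-5, -3)]

Graham scan procedure:
  1. Find the pivot p₀ = point with lowest y (tie → lowest x): (1, -10).
  2. Sort the remaining points by polar angle around p₀.
  3. Walk through sorted points, maintaining a stack; pop the top while the last three entries make a non-left turn (cross product ≤ 0).
  4. Final stack is the convex hull in CCW order: (1, -10), (8, -4), (9, 3), (-10, 9), (-5, -3).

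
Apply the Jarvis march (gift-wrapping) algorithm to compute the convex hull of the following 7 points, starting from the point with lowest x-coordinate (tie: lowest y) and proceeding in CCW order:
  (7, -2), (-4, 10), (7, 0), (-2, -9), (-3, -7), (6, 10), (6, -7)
Hull (CCW) = [(-4, 10), (-3, -7), (-2, -9), (6, -7), (7, -2), (7, 0), (6, 10)]

Jarvis march: at each step, from the current hull vertex p, select the next vertex q as the point such that every other point lies strictly to the left of (or on) the directed line p → q. (Equivalently: for every other point r, the cross product (q − p) × (r − p) ≥ 0.)
Starting point (lowest x, tie lowest y): (-4, 10). Wrap until returning to start. Resulting hull: (-4, 10), (-3, -7), (-2, -9), (6, -7), (7, -2), (7, 0), (6, 10).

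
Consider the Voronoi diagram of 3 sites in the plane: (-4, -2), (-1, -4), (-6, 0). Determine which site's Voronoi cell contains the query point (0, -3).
Nearest site = (-1, -4)

The Voronoi cell of site s contains exactly those query points closer to s than to any other site. Compute squared distances from q = (0, -3) to each site:
  (-1 − 0)² + (-4 − -3)² = 2
  (-4 − 0)² + (-2 − -3)² = 17
  (-6 − 0)² + (0 − -3)² = 45
Minimum is attained by (-1, -4), so q lies in its Voronoi cell.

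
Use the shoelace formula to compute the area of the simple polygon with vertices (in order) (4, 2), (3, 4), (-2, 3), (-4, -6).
Area = 67/2

Shoelace formula: Area = (1/2) |Σ_i (x_i · y_{i+1} − x_{i+1} · y_i)| (indices mod n). Compute each cross term:
  (4)(4) − (3)(2) = 10
  (3)(3) − (-2)(4) = 17
  (-2)(-6) − (-4)(3) = 24
  (-4)(2) − (4)(-6) = 16
Sum = 67, so (signed) Area = 67/2 = 67/2, |Area| = 67/2.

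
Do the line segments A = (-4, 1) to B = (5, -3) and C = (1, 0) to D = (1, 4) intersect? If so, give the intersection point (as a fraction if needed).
No (intersection of containing lines falls outside at least one segment)

Parametrize and solve: t = 5/9, s = -11/36. At least one of these is outside [0, 1], so the segments do not intersect.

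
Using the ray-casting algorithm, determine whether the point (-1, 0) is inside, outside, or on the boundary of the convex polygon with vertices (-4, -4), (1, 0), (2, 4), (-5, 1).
The point (-1, 0) lies strictly inside the polygon

Cast a horizontal ray to the right from the query point and count how many polygon edges it crosses (each edge strictly once or zero times, handled with the usual half-open convention). 
Parity of crossings → odd ⇒ inside.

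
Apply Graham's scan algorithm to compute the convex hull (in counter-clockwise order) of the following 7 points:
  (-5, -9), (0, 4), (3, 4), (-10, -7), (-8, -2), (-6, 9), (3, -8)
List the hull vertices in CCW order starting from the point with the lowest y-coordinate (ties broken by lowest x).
Hull (CCW) = [(-5, -9), (3, -8), (3, 4), (-6, 9), (-10, -7)]

Graham scan procedure:
  1. Find the pivot p₀ = point with lowest y (tie → lowest x): (-5, -9).
  2. Sort the remaining points by polar angle around p₀.
  3. Walk through sorted points, maintaining a stack; pop the top while the last three entries make a non-left turn (cross product ≤ 0).
  4. Final stack is the convex hull in CCW order: (-5, -9), (3, -8), (3, 4), (-6, 9), (-10, -7).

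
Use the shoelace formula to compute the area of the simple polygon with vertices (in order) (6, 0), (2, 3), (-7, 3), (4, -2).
Area = 59/2

Shoelace formula: Area = (1/2) |Σ_i (x_i · y_{i+1} − x_{i+1} · y_i)| (indices mod n). Compute each cross term:
  (6)(3) − (2)(0) = 18
  (2)(3) − (-7)(3) = 27
  (-7)(-2) − (4)(3) = 2
  (4)(0) − (6)(-2) = 12
Sum = 59, so (signed) Area = 59/2 = 59/2, |Area| = 59/2.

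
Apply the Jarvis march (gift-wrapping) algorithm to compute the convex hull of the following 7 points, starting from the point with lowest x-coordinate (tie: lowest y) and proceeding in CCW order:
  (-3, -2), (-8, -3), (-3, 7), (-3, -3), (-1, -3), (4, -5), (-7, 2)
Hull (CCW) = [(-8, -3), (4, -5), (-3, 7), (-7, 2)]

Jarvis march: at each step, from the current hull vertex p, select the next vertex q as the point such that every other point lies strictly to the left of (or on) the directed line p → q. (Equivalently: for every other point r, the cross product (q − p) × (r − p) ≥ 0.)
Starting point (lowest x, tie lowest y): (-8, -3). Wrap until returning to start. Resulting hull: (-8, -3), (4, -5), (-3, 7), (-7, 2).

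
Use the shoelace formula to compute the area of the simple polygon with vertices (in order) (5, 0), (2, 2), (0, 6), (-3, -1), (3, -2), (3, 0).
Area = 55/2

Shoelace formula: Area = (1/2) |Σ_i (x_i · y_{i+1} − x_{i+1} · y_i)| (indices mod n). Compute each cross term:
  (5)(2) − (2)(0) = 10
  (2)(6) − (0)(2) = 12
  (0)(-1) − (-3)(6) = 18
  (-3)(-2) − (3)(-1) = 9
  (3)(0) − (3)(-2) = 6
  (3)(0) − (5)(0) = 0
Sum = 55, so (signed) Area = 55/2 = 55/2, |Area| = 55/2.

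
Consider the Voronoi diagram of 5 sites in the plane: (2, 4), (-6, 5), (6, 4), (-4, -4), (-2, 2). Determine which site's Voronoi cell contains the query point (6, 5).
Nearest site = (6, 4)

The Voronoi cell of site s contains exactly those query points closer to s than to any other site. Compute squared distances from q = (6, 5) to each site:
  (6 − 6)² + (4 − 5)² = 1
  (2 − 6)² + (4 − 5)² = 17
  (-2 − 6)² + (2 − 5)² = 73
  (-6 − 6)² + (5 − 5)² = 144
  (-4 − 6)² + (-4 − 5)² = 181
Minimum is attained by (6, 4), so q lies in its Voronoi cell.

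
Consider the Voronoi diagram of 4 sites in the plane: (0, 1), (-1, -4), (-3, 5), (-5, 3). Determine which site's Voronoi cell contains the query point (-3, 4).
Nearest site = (-3, 5)

The Voronoi cell of site s contains exactly those query points closer to s than to any other site. Compute squared distances from q = (-3, 4) to each site:
  (-3 − -3)² + (5 − 4)² = 1
  (-5 − -3)² + (3 − 4)² = 5
  (0 − -3)² + (1 − 4)² = 18
  (-1 − -3)² + (-4 − 4)² = 68
Minimum is attained by (-3, 5), so q lies in its Voronoi cell.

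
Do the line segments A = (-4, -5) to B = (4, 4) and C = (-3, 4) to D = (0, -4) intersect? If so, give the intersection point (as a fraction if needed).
Yes; intersection at (-12/13, -20/13) (t = 5/13 on AB, s = 9/13 on CD)

Parametrize AB as A + t(B − A) = (-4 + 8 t, -5 + 9 t) and CD as C + s(D − C) = (-3 + 3 s, 4 + -8 s). Solve the linear system for (t, s). Determinant = 91 ≠ 0, so a unique intersection of the containing lines exists. Solution: t = 5/13, s = 9/13 — both in [0, 1], so the segments cross. Intersection point: (-12/13, -20/13).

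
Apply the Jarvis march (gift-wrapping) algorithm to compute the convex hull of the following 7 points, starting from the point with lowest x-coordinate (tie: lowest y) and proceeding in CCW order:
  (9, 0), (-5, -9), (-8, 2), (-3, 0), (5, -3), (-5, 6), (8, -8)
Hull (CCW) = [(-8, 2), (-5, -9), (8, -8), (9, 0), (-5, 6)]

Jarvis march: at each step, from the current hull vertex p, select the next vertex q as the point such that every other point lies strictly to the left of (or on) the directed line p → q. (Equivalently: for every other point r, the cross product (q − p) × (r − p) ≥ 0.)
Starting point (lowest x, tie lowest y): (-8, 2). Wrap until returning to start. Resulting hull: (-8, 2), (-5, -9), (8, -8), (9, 0), (-5, 6).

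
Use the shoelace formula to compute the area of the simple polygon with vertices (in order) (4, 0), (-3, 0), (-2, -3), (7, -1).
Area = 18

Shoelace formula: Area = (1/2) |Σ_i (x_i · y_{i+1} − x_{i+1} · y_i)| (indices mod n). Compute each cross term:
  (4)(0) − (-3)(0) = 0
  (-3)(-3) − (-2)(0) = 9
  (-2)(-1) − (7)(-3) = 23
  (7)(0) − (4)(-1) = 4
Sum = 36, so (signed) Area = 36/2 = 18, |Area| = 18.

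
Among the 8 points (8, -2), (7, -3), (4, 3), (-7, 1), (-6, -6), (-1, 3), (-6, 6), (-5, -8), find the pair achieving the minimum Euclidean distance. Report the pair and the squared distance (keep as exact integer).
Pair = ((8, -2), (7, -3)); squared distance = 2

Compute all C(8, 2) = 28 pairwise squared distances (x_i − x_j)² + (y_i − y_j)². The minimum is 2, attained by the pair ((8, -2), (7, -3)).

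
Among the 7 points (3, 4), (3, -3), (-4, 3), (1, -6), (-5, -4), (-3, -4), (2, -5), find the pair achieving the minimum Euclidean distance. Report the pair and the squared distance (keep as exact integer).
Pair = ((1, -6), (2, -5)); squared distance = 2

Compute all C(7, 2) = 21 pairwise squared distances (x_i − x_j)² + (y_i − y_j)². The minimum is 2, attained by the pair ((1, -6), (2, -5)).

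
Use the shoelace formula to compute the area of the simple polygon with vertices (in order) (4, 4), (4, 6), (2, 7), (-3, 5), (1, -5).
Area = 89/2

Shoelace formula: Area = (1/2) |Σ_i (x_i · y_{i+1} − x_{i+1} · y_i)| (indices mod n). Compute each cross term:
  (4)(6) − (4)(4) = 8
  (4)(7) − (2)(6) = 16
  (2)(5) − (-3)(7) = 31
  (-3)(-5) − (1)(5) = 10
  (1)(4) − (4)(-5) = 24
Sum = 89, so (signed) Area = 89/2 = 89/2, |Area| = 89/2.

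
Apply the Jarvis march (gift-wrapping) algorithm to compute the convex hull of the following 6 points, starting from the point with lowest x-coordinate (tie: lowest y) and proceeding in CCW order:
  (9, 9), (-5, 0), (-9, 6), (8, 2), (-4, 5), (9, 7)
Hull (CCW) = [(-9, 6), (-5, 0), (8, 2), (9, 7), (9, 9)]

Jarvis march: at each step, from the current hull vertex p, select the next vertex q as the point such that every other point lies strictly to the left of (or on) the directed line p → q. (Equivalently: for every other point r, the cross product (q − p) × (r − p) ≥ 0.)
Starting point (lowest x, tie lowest y): (-9, 6). Wrap until returning to start. Resulting hull: (-9, 6), (-5, 0), (8, 2), (9, 7), (9, 9).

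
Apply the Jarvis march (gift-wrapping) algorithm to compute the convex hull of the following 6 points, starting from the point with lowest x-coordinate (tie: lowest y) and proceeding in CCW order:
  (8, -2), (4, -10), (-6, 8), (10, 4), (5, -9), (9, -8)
Hull (CCW) = [(-6, 8), (4, -10), (9, -8), (10, 4)]

Jarvis march: at each step, from the current hull vertex p, select the next vertex q as the point such that every other point lies strictly to the left of (or on) the directed line p → q. (Equivalently: for every other point r, the cross product (q − p) × (r − p) ≥ 0.)
Starting point (lowest x, tie lowest y): (-6, 8). Wrap until returning to start. Resulting hull: (-6, 8), (4, -10), (9, -8), (10, 4).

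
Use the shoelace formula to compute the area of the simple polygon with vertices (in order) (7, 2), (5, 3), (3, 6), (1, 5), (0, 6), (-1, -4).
Area = 79/2

Shoelace formula: Area = (1/2) |Σ_i (x_i · y_{i+1} − x_{i+1} · y_i)| (indices mod n). Compute each cross term:
  (7)(3) − (5)(2) = 11
  (5)(6) − (3)(3) = 21
  (3)(5) − (1)(6) = 9
  (1)(6) − (0)(5) = 6
  (0)(-4) − (-1)(6) = 6
  (-1)(2) − (7)(-4) = 26
Sum = 79, so (signed) Area = 79/2 = 79/2, |Area| = 79/2.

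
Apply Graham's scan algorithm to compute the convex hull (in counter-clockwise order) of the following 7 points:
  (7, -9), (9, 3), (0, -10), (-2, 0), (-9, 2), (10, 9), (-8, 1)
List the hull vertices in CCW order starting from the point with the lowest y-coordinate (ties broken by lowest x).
Hull (CCW) = [(0, -10), (7, -9), (10, 9), (-9, 2)]

Graham scan procedure:
  1. Find the pivot p₀ = point with lowest y (tie → lowest x): (0, -10).
  2. Sort the remaining points by polar angle around p₀.
  3. Walk through sorted points, maintaining a stack; pop the top while the last three entries make a non-left turn (cross product ≤ 0).
  4. Final stack is the convex hull in CCW order: (0, -10), (7, -9), (10, 9), (-9, 2).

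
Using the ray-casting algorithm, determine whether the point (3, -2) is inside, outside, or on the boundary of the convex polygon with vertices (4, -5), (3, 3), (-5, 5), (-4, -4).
The point (3, -2) lies strictly inside the polygon

Cast a horizontal ray to the right from the query point and count how many polygon edges it crosses (each edge strictly once or zero times, handled with the usual half-open convention). 
Parity of crossings → odd ⇒ inside.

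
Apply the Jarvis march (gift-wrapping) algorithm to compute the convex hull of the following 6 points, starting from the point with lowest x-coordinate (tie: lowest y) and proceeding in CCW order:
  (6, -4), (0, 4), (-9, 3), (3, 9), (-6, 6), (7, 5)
Hull (CCW) = [(-9, 3), (6, -4), (7, 5), (3, 9), (-6, 6)]

Jarvis march: at each step, from the current hull vertex p, select the next vertex q as the point such that every other point lies strictly to the left of (or on) the directed line p → q. (Equivalently: for every other point r, the cross product (q − p) × (r − p) ≥ 0.)
Starting point (lowest x, tie lowest y): (-9, 3). Wrap until returning to start. Resulting hull: (-9, 3), (6, -4), (7, 5), (3, 9), (-6, 6).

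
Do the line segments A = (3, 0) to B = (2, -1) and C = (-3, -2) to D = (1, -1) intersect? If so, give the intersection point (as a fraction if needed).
No (intersection of containing lines falls outside at least one segment)

Parametrize and solve: t = 2/3, s = 4/3. At least one of these is outside [0, 1], so the segments do not intersect.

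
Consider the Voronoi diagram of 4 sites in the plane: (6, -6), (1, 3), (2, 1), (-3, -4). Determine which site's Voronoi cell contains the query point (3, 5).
Nearest site = (1, 3)

The Voronoi cell of site s contains exactly those query points closer to s than to any other site. Compute squared distances from q = (3, 5) to each site:
  (1 − 3)² + (3 − 5)² = 8
  (2 − 3)² + (1 − 5)² = 17
  (-3 − 3)² + (-4 − 5)² = 117
  (6 − 3)² + (-6 − 5)² = 130
Minimum is attained by (1, 3), so q lies in its Voronoi cell.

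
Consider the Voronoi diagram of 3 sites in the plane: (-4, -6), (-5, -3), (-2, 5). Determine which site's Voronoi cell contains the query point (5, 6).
Nearest site = (-2, 5)

The Voronoi cell of site s contains exactly those query points closer to s than to any other site. Compute squared distances from q = (5, 6) to each site:
  (-2 − 5)² + (5 − 6)² = 50
  (-5 − 5)² + (-3 − 6)² = 181
  (-4 − 5)² + (-6 − 6)² = 225
Minimum is attained by (-2, 5), so q lies in its Voronoi cell.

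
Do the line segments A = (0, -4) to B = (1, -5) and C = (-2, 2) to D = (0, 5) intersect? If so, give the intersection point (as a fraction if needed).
No (intersection of containing lines falls outside at least one segment)

Parametrize and solve: t = -18/5, s = -4/5. At least one of these is outside [0, 1], so the segments do not intersect.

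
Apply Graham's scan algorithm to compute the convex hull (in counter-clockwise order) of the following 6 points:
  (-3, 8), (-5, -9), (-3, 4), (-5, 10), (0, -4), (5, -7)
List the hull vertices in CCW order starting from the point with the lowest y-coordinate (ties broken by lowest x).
Hull (CCW) = [(-5, -9), (5, -7), (-3, 8), (-5, 10)]

Graham scan procedure:
  1. Find the pivot p₀ = point with lowest y (tie → lowest x): (-5, -9).
  2. Sort the remaining points by polar angle around p₀.
  3. Walk through sorted points, maintaining a stack; pop the top while the last three entries make a non-left turn (cross product ≤ 0).
  4. Final stack is the convex hull in CCW order: (-5, -9), (5, -7), (-3, 8), (-5, 10).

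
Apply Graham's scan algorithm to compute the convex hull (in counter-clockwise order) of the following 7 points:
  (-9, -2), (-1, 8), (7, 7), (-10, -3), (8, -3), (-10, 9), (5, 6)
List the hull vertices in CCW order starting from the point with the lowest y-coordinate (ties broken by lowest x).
Hull (CCW) = [(-10, -3), (8, -3), (7, 7), (-1, 8), (-10, 9)]

Graham scan procedure:
  1. Find the pivot p₀ = point with lowest y (tie → lowest x): (-10, -3).
  2. Sort the remaining points by polar angle around p₀.
  3. Walk through sorted points, maintaining a stack; pop the top while the last three entries make a non-left turn (cross product ≤ 0).
  4. Final stack is the convex hull in CCW order: (-10, -3), (8, -3), (7, 7), (-1, 8), (-10, 9).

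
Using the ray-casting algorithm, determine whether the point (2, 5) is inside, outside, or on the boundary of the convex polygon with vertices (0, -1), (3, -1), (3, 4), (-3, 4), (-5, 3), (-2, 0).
The point (2, 5) lies strictly outside the polygon

Cast a horizontal ray to the right from the query point and count how many polygon edges it crosses (each edge strictly once or zero times, handled with the usual half-open convention). 
Parity of crossings → even ⇒ outside.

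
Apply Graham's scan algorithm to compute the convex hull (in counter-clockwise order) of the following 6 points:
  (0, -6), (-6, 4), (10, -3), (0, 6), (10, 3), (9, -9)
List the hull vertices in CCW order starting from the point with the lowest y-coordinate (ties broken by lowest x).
Hull (CCW) = [(9, -9), (10, -3), (10, 3), (0, 6), (-6, 4), (0, -6)]

Graham scan procedure:
  1. Find the pivot p₀ = point with lowest y (tie → lowest x): (9, -9).
  2. Sort the remaining points by polar angle around p₀.
  3. Walk through sorted points, maintaining a stack; pop the top while the last three entries make a non-left turn (cross product ≤ 0).
  4. Final stack is the convex hull in CCW order: (9, -9), (10, -3), (10, 3), (0, 6), (-6, 4), (0, -6).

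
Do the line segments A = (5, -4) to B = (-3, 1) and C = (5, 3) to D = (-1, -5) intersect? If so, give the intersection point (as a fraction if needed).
Yes; intersection at (67/47, -83/47) (t = 21/47 on AB, s = 28/47 on CD)

Parametrize AB as A + t(B − A) = (5 + -8 t, -4 + 5 t) and CD as C + s(D − C) = (5 + -6 s, 3 + -8 s). Solve the linear system for (t, s). Determinant = -94 ≠ 0, so a unique intersection of the containing lines exists. Solution: t = 21/47, s = 28/47 — both in [0, 1], so the segments cross. Intersection point: (67/47, -83/47).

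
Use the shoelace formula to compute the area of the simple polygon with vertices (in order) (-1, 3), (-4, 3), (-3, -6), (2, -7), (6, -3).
Area = 63

Shoelace formula: Area = (1/2) |Σ_i (x_i · y_{i+1} − x_{i+1} · y_i)| (indices mod n). Compute each cross term:
  (-1)(3) − (-4)(3) = 9
  (-4)(-6) − (-3)(3) = 33
  (-3)(-7) − (2)(-6) = 33
  (2)(-3) − (6)(-7) = 36
  (6)(3) − (-1)(-3) = 15
Sum = 126, so (signed) Area = 126/2 = 63, |Area| = 63.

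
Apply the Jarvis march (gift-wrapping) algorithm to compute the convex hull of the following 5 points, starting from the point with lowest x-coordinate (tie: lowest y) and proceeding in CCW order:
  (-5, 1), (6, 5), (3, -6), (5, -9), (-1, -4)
Hull (CCW) = [(-5, 1), (-1, -4), (5, -9), (6, 5)]

Jarvis march: at each step, from the current hull vertex p, select the next vertex q as the point such that every other point lies strictly to the left of (or on) the directed line p → q. (Equivalently: for every other point r, the cross product (q − p) × (r − p) ≥ 0.)
Starting point (lowest x, tie lowest y): (-5, 1). Wrap until returning to start. Resulting hull: (-5, 1), (-1, -4), (5, -9), (6, 5).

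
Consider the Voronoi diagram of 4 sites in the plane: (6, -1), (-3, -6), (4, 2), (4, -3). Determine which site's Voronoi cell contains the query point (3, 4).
Nearest site = (4, 2)

The Voronoi cell of site s contains exactly those query points closer to s than to any other site. Compute squared distances from q = (3, 4) to each site:
  (4 − 3)² + (2 − 4)² = 5
  (6 − 3)² + (-1 − 4)² = 34
  (4 − 3)² + (-3 − 4)² = 50
  (-3 − 3)² + (-6 − 4)² = 136
Minimum is attained by (4, 2), so q lies in its Voronoi cell.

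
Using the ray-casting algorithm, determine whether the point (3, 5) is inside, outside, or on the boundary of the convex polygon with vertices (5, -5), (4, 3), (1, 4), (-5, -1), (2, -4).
The point (3, 5) lies strictly outside the polygon

Cast a horizontal ray to the right from the query point and count how many polygon edges it crosses (each edge strictly once or zero times, handled with the usual half-open convention). 
Parity of crossings → even ⇒ outside.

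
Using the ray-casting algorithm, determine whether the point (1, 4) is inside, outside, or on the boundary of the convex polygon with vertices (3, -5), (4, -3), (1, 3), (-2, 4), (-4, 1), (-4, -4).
The point (1, 4) lies strictly outside the polygon

Cast a horizontal ray to the right from the query point and count how many polygon edges it crosses (each edge strictly once or zero times, handled with the usual half-open convention). 
Parity of crossings → even ⇒ outside.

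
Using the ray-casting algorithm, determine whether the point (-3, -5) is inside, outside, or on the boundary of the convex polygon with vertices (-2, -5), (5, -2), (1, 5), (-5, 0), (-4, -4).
The point (-3, -5) lies strictly outside the polygon

Cast a horizontal ray to the right from the query point and count how many polygon edges it crosses (each edge strictly once or zero times, handled with the usual half-open convention). 
Parity of crossings → even ⇒ outside.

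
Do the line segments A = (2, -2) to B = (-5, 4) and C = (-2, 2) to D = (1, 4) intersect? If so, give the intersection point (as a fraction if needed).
No (intersection of containing lines falls outside at least one segment)

Parametrize and solve: t = 5/8, s = -1/8. At least one of these is outside [0, 1], so the segments do not intersect.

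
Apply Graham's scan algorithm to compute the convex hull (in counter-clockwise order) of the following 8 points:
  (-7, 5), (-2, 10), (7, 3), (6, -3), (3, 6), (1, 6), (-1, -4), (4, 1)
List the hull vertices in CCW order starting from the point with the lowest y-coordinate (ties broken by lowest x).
Hull (CCW) = [(-1, -4), (6, -3), (7, 3), (-2, 10), (-7, 5)]

Graham scan procedure:
  1. Find the pivot p₀ = point with lowest y (tie → lowest x): (-1, -4).
  2. Sort the remaining points by polar angle around p₀.
  3. Walk through sorted points, maintaining a stack; pop the top while the last three entries make a non-left turn (cross product ≤ 0).
  4. Final stack is the convex hull in CCW order: (-1, -4), (6, -3), (7, 3), (-2, 10), (-7, 5).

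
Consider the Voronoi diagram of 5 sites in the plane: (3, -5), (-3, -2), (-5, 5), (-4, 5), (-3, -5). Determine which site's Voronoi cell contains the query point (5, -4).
Nearest site = (3, -5)

The Voronoi cell of site s contains exactly those query points closer to s than to any other site. Compute squared distances from q = (5, -4) to each site:
  (3 − 5)² + (-5 − -4)² = 5
  (-3 − 5)² + (-5 − -4)² = 65
  (-3 − 5)² + (-2 − -4)² = 68
  (-4 − 5)² + (5 − -4)² = 162
  (-5 − 5)² + (5 − -4)² = 181
Minimum is attained by (3, -5), so q lies in its Voronoi cell.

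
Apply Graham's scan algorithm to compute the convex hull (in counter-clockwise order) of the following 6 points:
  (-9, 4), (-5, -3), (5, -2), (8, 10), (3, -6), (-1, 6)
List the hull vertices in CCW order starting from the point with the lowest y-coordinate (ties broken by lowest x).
Hull (CCW) = [(3, -6), (5, -2), (8, 10), (-9, 4), (-5, -3)]

Graham scan procedure:
  1. Find the pivot p₀ = point with lowest y (tie → lowest x): (3, -6).
  2. Sort the remaining points by polar angle around p₀.
  3. Walk through sorted points, maintaining a stack; pop the top while the last three entries make a non-left turn (cross product ≤ 0).
  4. Final stack is the convex hull in CCW order: (3, -6), (5, -2), (8, 10), (-9, 4), (-5, -3).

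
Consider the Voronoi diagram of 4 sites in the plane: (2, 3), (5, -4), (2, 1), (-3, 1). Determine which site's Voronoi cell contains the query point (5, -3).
Nearest site = (5, -4)

The Voronoi cell of site s contains exactly those query points closer to s than to any other site. Compute squared distances from q = (5, -3) to each site:
  (5 − 5)² + (-4 − -3)² = 1
  (2 − 5)² + (1 − -3)² = 25
  (2 − 5)² + (3 − -3)² = 45
  (-3 − 5)² + (1 − -3)² = 80
Minimum is attained by (5, -4), so q lies in its Voronoi cell.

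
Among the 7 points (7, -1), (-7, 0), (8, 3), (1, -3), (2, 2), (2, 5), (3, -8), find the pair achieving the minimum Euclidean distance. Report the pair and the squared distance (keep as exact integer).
Pair = ((2, 2), (2, 5)); squared distance = 9

Compute all C(7, 2) = 21 pairwise squared distances (x_i − x_j)² + (y_i − y_j)². The minimum is 9, attained by the pair ((2, 2), (2, 5)).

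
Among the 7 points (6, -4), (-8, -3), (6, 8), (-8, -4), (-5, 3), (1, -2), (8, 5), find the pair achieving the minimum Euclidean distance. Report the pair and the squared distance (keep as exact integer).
Pair = ((-8, -3), (-8, -4)); squared distance = 1

Compute all C(7, 2) = 21 pairwise squared distances (x_i − x_j)² + (y_i − y_j)². The minimum is 1, attained by the pair ((-8, -3), (-8, -4)).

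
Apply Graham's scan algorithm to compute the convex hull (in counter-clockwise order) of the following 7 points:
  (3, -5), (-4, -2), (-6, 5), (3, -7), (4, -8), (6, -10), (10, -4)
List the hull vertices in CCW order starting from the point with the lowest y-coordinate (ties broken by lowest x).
Hull (CCW) = [(6, -10), (10, -4), (-6, 5), (-4, -2)]

Graham scan procedure:
  1. Find the pivot p₀ = point with lowest y (tie → lowest x): (6, -10).
  2. Sort the remaining points by polar angle around p₀.
  3. Walk through sorted points, maintaining a stack; pop the top while the last three entries make a non-left turn (cross product ≤ 0).
  4. Final stack is the convex hull in CCW order: (6, -10), (10, -4), (-6, 5), (-4, -2).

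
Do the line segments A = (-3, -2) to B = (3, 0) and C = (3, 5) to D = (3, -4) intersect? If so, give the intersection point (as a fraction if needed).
Yes; intersection at (3, 0) (t = 1 on AB, s = 5/9 on CD)

Parametrize AB as A + t(B − A) = (-3 + 6 t, -2 + 2 t) and CD as C + s(D − C) = (3 + 0 s, 5 + -9 s). Solve the linear system for (t, s). Determinant = 54 ≠ 0, so a unique intersection of the containing lines exists. Solution: t = 1, s = 5/9 — both in [0, 1], so the segments cross. Intersection point: (3, 0).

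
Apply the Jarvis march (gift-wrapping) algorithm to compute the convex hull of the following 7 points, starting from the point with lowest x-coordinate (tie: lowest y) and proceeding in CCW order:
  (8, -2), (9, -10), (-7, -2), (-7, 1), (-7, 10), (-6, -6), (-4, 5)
Hull (CCW) = [(-7, -2), (-6, -6), (9, -10), (8, -2), (-7, 10)]

Jarvis march: at each step, from the current hull vertex p, select the next vertex q as the point such that every other point lies strictly to the left of (or on) the directed line p → q. (Equivalently: for every other point r, the cross product (q − p) × (r − p) ≥ 0.)
Starting point (lowest x, tie lowest y): (-7, -2). Wrap until returning to start. Resulting hull: (-7, -2), (-6, -6), (9, -10), (8, -2), (-7, 10).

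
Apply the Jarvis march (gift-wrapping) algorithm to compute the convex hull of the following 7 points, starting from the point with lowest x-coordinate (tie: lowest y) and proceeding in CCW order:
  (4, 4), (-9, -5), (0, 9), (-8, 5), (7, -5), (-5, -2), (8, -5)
Hull (CCW) = [(-9, -5), (8, -5), (4, 4), (0, 9), (-8, 5)]

Jarvis march: at each step, from the current hull vertex p, select the next vertex q as the point such that every other point lies strictly to the left of (or on) the directed line p → q. (Equivalently: for every other point r, the cross product (q − p) × (r − p) ≥ 0.)
Starting point (lowest x, tie lowest y): (-9, -5). Wrap until returning to start. Resulting hull: (-9, -5), (8, -5), (4, 4), (0, 9), (-8, 5).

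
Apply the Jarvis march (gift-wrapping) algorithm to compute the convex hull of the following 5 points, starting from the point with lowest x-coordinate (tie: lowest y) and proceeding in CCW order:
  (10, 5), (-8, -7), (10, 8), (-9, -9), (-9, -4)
Hull (CCW) = [(-9, -9), (10, 5), (10, 8), (-9, -4)]

Jarvis march: at each step, from the current hull vertex p, select the next vertex q as the point such that every other point lies strictly to the left of (or on) the directed line p → q. (Equivalently: for every other point r, the cross product (q − p) × (r − p) ≥ 0.)
Starting point (lowest x, tie lowest y): (-9, -9). Wrap until returning to start. Resulting hull: (-9, -9), (10, 5), (10, 8), (-9, -4).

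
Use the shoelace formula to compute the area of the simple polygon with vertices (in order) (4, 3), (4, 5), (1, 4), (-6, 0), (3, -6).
Area = 56

Shoelace formula: Area = (1/2) |Σ_i (x_i · y_{i+1} − x_{i+1} · y_i)| (indices mod n). Compute each cross term:
  (4)(5) − (4)(3) = 8
  (4)(4) − (1)(5) = 11
  (1)(0) − (-6)(4) = 24
  (-6)(-6) − (3)(0) = 36
  (3)(3) − (4)(-6) = 33
Sum = 112, so (signed) Area = 112/2 = 56, |Area| = 56.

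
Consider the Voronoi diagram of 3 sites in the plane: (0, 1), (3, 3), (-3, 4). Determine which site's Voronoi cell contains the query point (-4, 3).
Nearest site = (-3, 4)

The Voronoi cell of site s contains exactly those query points closer to s than to any other site. Compute squared distances from q = (-4, 3) to each site:
  (-3 − -4)² + (4 − 3)² = 2
  (0 − -4)² + (1 − 3)² = 20
  (3 − -4)² + (3 − 3)² = 49
Minimum is attained by (-3, 4), so q lies in its Voronoi cell.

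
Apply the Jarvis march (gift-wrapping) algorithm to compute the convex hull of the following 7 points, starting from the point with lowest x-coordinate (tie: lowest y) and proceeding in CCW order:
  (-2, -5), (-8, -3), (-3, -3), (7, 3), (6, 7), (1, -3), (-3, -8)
Hull (CCW) = [(-8, -3), (-3, -8), (7, 3), (6, 7)]

Jarvis march: at each step, from the current hull vertex p, select the next vertex q as the point such that every other point lies strictly to the left of (or on) the directed line p → q. (Equivalently: for every other point r, the cross product (q − p) × (r − p) ≥ 0.)
Starting point (lowest x, tie lowest y): (-8, -3). Wrap until returning to start. Resulting hull: (-8, -3), (-3, -8), (7, 3), (6, 7).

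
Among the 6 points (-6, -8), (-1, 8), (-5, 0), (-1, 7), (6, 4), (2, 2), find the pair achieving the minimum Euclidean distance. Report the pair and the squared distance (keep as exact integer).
Pair = ((-1, 8), (-1, 7)); squared distance = 1

Compute all C(6, 2) = 15 pairwise squared distances (x_i − x_j)² + (y_i − y_j)². The minimum is 1, attained by the pair ((-1, 8), (-1, 7)).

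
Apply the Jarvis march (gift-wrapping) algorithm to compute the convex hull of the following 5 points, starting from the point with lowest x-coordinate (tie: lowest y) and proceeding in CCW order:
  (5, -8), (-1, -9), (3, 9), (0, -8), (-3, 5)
Hull (CCW) = [(-3, 5), (-1, -9), (5, -8), (3, 9)]

Jarvis march: at each step, from the current hull vertex p, select the next vertex q as the point such that every other point lies strictly to the left of (or on) the directed line p → q. (Equivalently: for every other point r, the cross product (q − p) × (r − p) ≥ 0.)
Starting point (lowest x, tie lowest y): (-3, 5). Wrap until returning to start. Resulting hull: (-3, 5), (-1, -9), (5, -8), (3, 9).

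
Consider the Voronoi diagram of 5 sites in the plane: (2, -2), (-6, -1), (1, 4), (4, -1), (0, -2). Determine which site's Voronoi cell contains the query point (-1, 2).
Nearest site = (1, 4)

The Voronoi cell of site s contains exactly those query points closer to s than to any other site. Compute squared distances from q = (-1, 2) to each site:
  (1 − -1)² + (4 − 2)² = 8
  (0 − -1)² + (-2 − 2)² = 17
  (2 − -1)² + (-2 − 2)² = 25
  (-6 − -1)² + (-1 − 2)² = 34
  (4 − -1)² + (-1 − 2)² = 34
Minimum is attained by (1, 4), so q lies in its Voronoi cell.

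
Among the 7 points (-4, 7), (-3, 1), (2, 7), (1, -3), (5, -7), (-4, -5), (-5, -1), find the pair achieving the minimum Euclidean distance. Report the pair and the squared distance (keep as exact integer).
Pair = ((-3, 1), (-5, -1)); squared distance = 8

Compute all C(7, 2) = 21 pairwise squared distances (x_i − x_j)² + (y_i − y_j)². The minimum is 8, attained by the pair ((-3, 1), (-5, -1)).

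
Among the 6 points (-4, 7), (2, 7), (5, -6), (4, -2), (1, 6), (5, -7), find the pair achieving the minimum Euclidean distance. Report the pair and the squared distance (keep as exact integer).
Pair = ((5, -6), (5, -7)); squared distance = 1

Compute all C(6, 2) = 15 pairwise squared distances (x_i − x_j)² + (y_i − y_j)². The minimum is 1, attained by the pair ((5, -6), (5, -7)).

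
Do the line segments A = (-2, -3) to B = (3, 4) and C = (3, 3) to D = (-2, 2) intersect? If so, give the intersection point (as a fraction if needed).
Yes; intersection at (13/6, 17/6) (t = 5/6 on AB, s = 1/6 on CD)

Parametrize AB as A + t(B − A) = (-2 + 5 t, -3 + 7 t) and CD as C + s(D − C) = (3 + -5 s, 3 + -1 s). Solve the linear system for (t, s). Determinant = -30 ≠ 0, so a unique intersection of the containing lines exists. Solution: t = 5/6, s = 1/6 — both in [0, 1], so the segments cross. Intersection point: (13/6, 17/6).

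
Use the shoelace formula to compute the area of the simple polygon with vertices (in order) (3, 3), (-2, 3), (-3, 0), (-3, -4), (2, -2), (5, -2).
Area = 77/2

Shoelace formula: Area = (1/2) |Σ_i (x_i · y_{i+1} − x_{i+1} · y_i)| (indices mod n). Compute each cross term:
  (3)(3) − (-2)(3) = 15
  (-2)(0) − (-3)(3) = 9
  (-3)(-4) − (-3)(0) = 12
  (-3)(-2) − (2)(-4) = 14
  (2)(-2) − (5)(-2) = 6
  (5)(3) − (3)(-2) = 21
Sum = 77, so (signed) Area = 77/2 = 77/2, |Area| = 77/2.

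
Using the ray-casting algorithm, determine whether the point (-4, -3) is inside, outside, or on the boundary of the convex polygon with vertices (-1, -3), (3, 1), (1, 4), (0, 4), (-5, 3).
The point (-4, -3) lies strictly outside the polygon

Cast a horizontal ray to the right from the query point and count how many polygon edges it crosses (each edge strictly once or zero times, handled with the usual half-open convention). 
Parity of crossings → even ⇒ outside.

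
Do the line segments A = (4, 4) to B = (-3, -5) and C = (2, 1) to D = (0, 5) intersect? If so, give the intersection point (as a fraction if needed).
Yes; intersection at (43/23, 29/23) (t = 7/23 on AB, s = 3/46 on CD)

Parametrize AB as A + t(B − A) = (4 + -7 t, 4 + -9 t) and CD as C + s(D − C) = (2 + -2 s, 1 + 4 s). Solve the linear system for (t, s). Determinant = 46 ≠ 0, so a unique intersection of the containing lines exists. Solution: t = 7/23, s = 3/46 — both in [0, 1], so the segments cross. Intersection point: (43/23, 29/23).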